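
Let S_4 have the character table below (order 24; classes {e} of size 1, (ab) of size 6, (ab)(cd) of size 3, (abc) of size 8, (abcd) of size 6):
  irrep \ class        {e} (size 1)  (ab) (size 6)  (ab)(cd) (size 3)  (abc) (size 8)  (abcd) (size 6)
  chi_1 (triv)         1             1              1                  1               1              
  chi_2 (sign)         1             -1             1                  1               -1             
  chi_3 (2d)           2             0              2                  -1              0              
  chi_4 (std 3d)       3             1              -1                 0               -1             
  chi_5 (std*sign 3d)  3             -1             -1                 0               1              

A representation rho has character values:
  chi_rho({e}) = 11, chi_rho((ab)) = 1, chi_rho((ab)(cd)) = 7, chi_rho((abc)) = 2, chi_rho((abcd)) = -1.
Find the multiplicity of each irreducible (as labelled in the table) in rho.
Multiplicities: chi_1: 2, chi_2: 2, chi_3: 2, chi_4: 1, chi_5: 0.

Details: Use <chi_rho, chi> = (1/|G|) sum_C |C| * chi_rho(C) * conj(chi(C)) with |G| = 24 for each irreducible chi in the table:
  <chi_rho, chi_1> = (1/24)[1*(11)*conj(1) + 6*(1)*conj(1) + 3*(7)*conj(1) + 8*(2)*conj(1) + 6*(-1)*conj(1)]
      = (1/24)[(11) + (6) + (21) + (16) + (-6)] = 48/24 = 2
  <chi_rho, chi_2> = (1/24)[1*(11)*conj(1) + 6*(1)*conj(-1) + 3*(7)*conj(1) + 8*(2)*conj(1) + 6*(-1)*conj(-1)]
      = (1/24)[(11) + (-6) + (21) + (16) + (6)] = 48/24 = 2
  <chi_rho, chi_3> = (1/24)[1*(11)*conj(2) + 6*(1)*conj(0) + 3*(7)*conj(2) + 8*(2)*conj(-1) + 6*(-1)*conj(0)]
      = (1/24)[(22) + (0) + (42) + (-16) + (0)] = 48/24 = 2
  <chi_rho, chi_4> = (1/24)[1*(11)*conj(3) + 6*(1)*conj(1) + 3*(7)*conj(-1) + 8*(2)*conj(0) + 6*(-1)*conj(-1)]
      = (1/24)[(33) + (6) + (-21) + (0) + (6)] = 24/24 = 1
  <chi_rho, chi_5> = (1/24)[1*(11)*conj(3) + 6*(1)*conj(-1) + 3*(7)*conj(-1) + 8*(2)*conj(0) + 6*(-1)*conj(1)]
      = (1/24)[(33) + (-6) + (-21) + (0) + (-6)] = 0/24 = 0
Dimension check: dim(rho) = sum (mult * dim) = 2*1 + 2*1 + 2*2 + 1*3 + 0*3 = 11 = chi_rho(e) = 11.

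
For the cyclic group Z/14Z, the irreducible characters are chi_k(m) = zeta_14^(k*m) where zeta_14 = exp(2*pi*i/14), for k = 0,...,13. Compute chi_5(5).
chi_5(5) = zeta_14^25 = exp(-3*I*pi/7)

chi_5(5) = zeta_14^(5*5) = zeta_14^25. Since zeta_14^14 = 1, this equals zeta_14^11 = exp(2*pi*i*11/14) = exp(-3*I*pi/7).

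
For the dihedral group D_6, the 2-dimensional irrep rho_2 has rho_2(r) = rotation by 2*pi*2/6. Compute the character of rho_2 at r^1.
chi_{rho_2}(r^1) = 2*cos(2*pi*2*1/6) = -1

rho_2(r^1) is rotation by angle 2*pi*2*1/6, whose trace is 2*cos(2*pi*2*1/6) = -1.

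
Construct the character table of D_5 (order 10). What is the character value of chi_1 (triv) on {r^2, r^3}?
Conjugacy classes: {e} of size 1, {r^1, r^4} of size 2, {r^2, r^3} of size 2, {s, sr, ..., sr^4} of size 5.
Character table:
  irrep \ class              {e} (size 1)  {r^1, r^4} (size 2)  {r^2, r^3} (size 2)  {s, sr, ..., sr^4} (size 5)
  chi_1 (triv)               1             1                    1                    1                          
  chi_2 (sign: r->1, s->-1)  1             1                    1                    -1                         
  chi_3 (2d, j=1)            2             -1/2 + sqrt(5)/2     -sqrt(5)/2 - 1/2     0                          
  chi_4 (2d, j=2)            2             -sqrt(5)/2 - 1/2     -1/2 + sqrt(5)/2     0                          

Spot check: chi_1 (triv) on {r^2, r^3} = 1.

Solution. D_5 has order 2*5 = 10 with 4 conjugacy classes, hence 4 irreducibles. Sum of squared dims 1 + 1 + 4 + 4 = 10 = |G|. Linear characters come from the abelianisation; the 2-dimensional irreps have character r^k -> 2*cos(2*pi*j*k/5), reflections -> 0.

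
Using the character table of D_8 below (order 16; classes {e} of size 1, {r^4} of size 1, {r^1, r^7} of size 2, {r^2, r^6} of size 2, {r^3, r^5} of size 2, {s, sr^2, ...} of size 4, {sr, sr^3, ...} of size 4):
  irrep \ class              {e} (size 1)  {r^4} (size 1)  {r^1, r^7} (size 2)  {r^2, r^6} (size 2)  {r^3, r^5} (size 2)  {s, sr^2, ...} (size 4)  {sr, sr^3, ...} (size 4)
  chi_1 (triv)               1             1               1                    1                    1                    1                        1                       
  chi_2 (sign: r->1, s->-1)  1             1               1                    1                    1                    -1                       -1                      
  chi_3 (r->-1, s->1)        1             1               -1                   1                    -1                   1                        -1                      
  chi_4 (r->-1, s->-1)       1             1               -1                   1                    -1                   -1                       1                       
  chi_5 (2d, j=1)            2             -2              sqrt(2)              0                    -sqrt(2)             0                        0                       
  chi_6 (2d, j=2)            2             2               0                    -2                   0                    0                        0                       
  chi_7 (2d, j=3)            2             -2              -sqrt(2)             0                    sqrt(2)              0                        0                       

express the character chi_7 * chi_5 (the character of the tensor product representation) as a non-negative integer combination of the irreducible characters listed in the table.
chi_7 tensor chi_5 = chi_3 + chi_4 + chi_6 (all other irreducibles have multiplicity 0).

Reasoning: The character of a tensor product is the pointwise product (chi_7 * chi_5)(C) = chi_7(C) * chi_5(C):
  {e}: (2)*(2), {r^4}: (-2)*(-2), {r^1, r^7}: (-sqrt(2))*(sqrt(2)), {r^2, r^6}: (0)*(0), {r^3, r^5}: (sqrt(2))*(-sqrt(2)), {s, sr^2, ...}: (0)*(0), {sr, sr^3, ...}: (0)*(0)
so (chi_7 * chi_5) takes values
  {e} -> 4, {r^4} -> 4, {r^1, r^7} -> -2, {r^2, r^6} -> 0, {r^3, r^5} -> -2, {s, sr^2, ...} -> 0, {sr, sr^3, ...} -> 0.
Now take the inner product of this character with each irreducible chi from the table, <chi_7*chi_5, chi> = (1/16) sum_C |C| (chi_7*chi_5)(C) conj(chi(C)):
  <chi_7*chi_5, chi_1> = (1/16)[1*(4)*conj(1) + 1*(4)*conj(1) + 2*(-2)*conj(1) + 2*(0)*conj(1) + 2*(-2)*conj(1) + 4*(0)*conj(1) + 4*(0)*conj(1)]
      = (1/16)[(4) + (4) + (-4) + (0) + (-4) + (0) + (0)] = 0/16 = 0
  <chi_7*chi_5, chi_2> = (1/16)[1*(4)*conj(1) + 1*(4)*conj(1) + 2*(-2)*conj(1) + 2*(0)*conj(1) + 2*(-2)*conj(1) + 4*(0)*conj(-1) + 4*(0)*conj(-1)]
      = (1/16)[(4) + (4) + (-4) + (0) + (-4) + (0) + (0)] = 0/16 = 0
  <chi_7*chi_5, chi_3> = (1/16)[1*(4)*conj(1) + 1*(4)*conj(1) + 2*(-2)*conj(-1) + 2*(0)*conj(1) + 2*(-2)*conj(-1) + 4*(0)*conj(1) + 4*(0)*conj(-1)]
      = (1/16)[(4) + (4) + (4) + (0) + (4) + (0) + (0)] = 16/16 = 1
  <chi_7*chi_5, chi_4> = (1/16)[1*(4)*conj(1) + 1*(4)*conj(1) + 2*(-2)*conj(-1) + 2*(0)*conj(1) + 2*(-2)*conj(-1) + 4*(0)*conj(-1) + 4*(0)*conj(1)]
      = (1/16)[(4) + (4) + (4) + (0) + (4) + (0) + (0)] = 16/16 = 1
  <chi_7*chi_5, chi_5> = (1/16)[1*(4)*conj(2) + 1*(4)*conj(-2) + 2*(-2)*conj(sqrt(2)) + 2*(0)*conj(0) + 2*(-2)*conj(-sqrt(2)) + 4*(0)*conj(0) + 4*(0)*conj(0)]
      = (1/16)[(8) + (-8) + (-4*sqrt(2)) + (0) + (4*sqrt(2)) + (0) + (0)] = 0/16 = 0
  <chi_7*chi_5, chi_6> = (1/16)[1*(4)*conj(2) + 1*(4)*conj(2) + 2*(-2)*conj(0) + 2*(0)*conj(-2) + 2*(-2)*conj(0) + 4*(0)*conj(0) + 4*(0)*conj(0)]
      = (1/16)[(8) + (8) + (0) + (0) + (0) + (0) + (0)] = 16/16 = 1
  <chi_7*chi_5, chi_7> = (1/16)[1*(4)*conj(2) + 1*(4)*conj(-2) + 2*(-2)*conj(-sqrt(2)) + 2*(0)*conj(0) + 2*(-2)*conj(sqrt(2)) + 4*(0)*conj(0) + 4*(0)*conj(0)]
      = (1/16)[(8) + (-8) + (4*sqrt(2)) + (0) + (-4*sqrt(2)) + (0) + (0)] = 0/16 = 0
Hence the multiplicities are chi_3: 1, chi_4: 1, chi_6: 1. Dimension check: dim(chi_7)*dim(chi_5) = 2*2 = 4 and sum (mult * dim) = 1*1 + 1*1 + 1*2 = 4.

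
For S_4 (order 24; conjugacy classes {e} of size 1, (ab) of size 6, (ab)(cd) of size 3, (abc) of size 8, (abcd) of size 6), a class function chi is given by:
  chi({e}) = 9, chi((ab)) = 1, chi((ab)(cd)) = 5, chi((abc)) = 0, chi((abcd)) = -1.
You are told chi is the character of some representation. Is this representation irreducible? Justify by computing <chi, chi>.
Not irreducible (reducible): <chi, chi> = 7 > 1.

Derivation: <chi, chi> = (1/|G|) sum_C |C| * |chi(C)|^2 = (1/24)[1*|9|^2 + 6*|1|^2 + 3*|5|^2 + 8*|0|^2 + 6*|-1|^2]
  = (1/24)[(81) + (6) + (75) + (0) + (6)] = 168/24 = 7.
A character is irreducible iff <chi, chi> = 1, so this representation is reducible.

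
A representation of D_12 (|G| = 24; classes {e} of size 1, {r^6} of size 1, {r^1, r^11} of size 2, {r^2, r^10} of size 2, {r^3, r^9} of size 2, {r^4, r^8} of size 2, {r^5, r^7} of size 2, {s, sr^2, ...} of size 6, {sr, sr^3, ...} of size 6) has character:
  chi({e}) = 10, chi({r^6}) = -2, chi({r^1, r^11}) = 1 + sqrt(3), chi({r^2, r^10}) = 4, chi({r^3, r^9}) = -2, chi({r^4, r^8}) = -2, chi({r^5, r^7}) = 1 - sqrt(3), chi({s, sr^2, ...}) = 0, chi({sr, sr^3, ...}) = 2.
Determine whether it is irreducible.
Not irreducible (reducible): <chi, chi> = 8 > 1.

Justification: <chi, chi> = (1/|G|) sum_C |C| * |chi(C)|^2 = (1/24)[1*|10|^2 + 1*|-2|^2 + 2*|1 + sqrt(3)|^2 + 2*|4|^2 + 2*|-2|^2 + 2*|-2|^2 + 2*|1 - sqrt(3)|^2 + 6*|0|^2 + 6*|2|^2]
  = (1/24)[(100) + (4) + (4*sqrt(3) + 8) + (32) + (8) + (8) + (8 - 4*sqrt(3)) + (0) + (24)] = 192/24 = 8.
A character is irreducible iff <chi, chi> = 1, so this representation is reducible.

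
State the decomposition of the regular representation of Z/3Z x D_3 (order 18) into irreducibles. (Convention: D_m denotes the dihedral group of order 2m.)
Each irreducible V_i of dimension d_i appears with multiplicity d_i, i.e. rho_reg = (direct sum over all irreducibles V_i) d_i V_i. The irreducible dimensions for Z/3Z x D_3 are 1, 1, 1, 1, 1, 1, 2, 2, 2: 6 irreducibles of dimension 1, each with multiplicity 1; 3 irreducibles of dimension 2, each with multiplicity 2. Total dimension 6*1*1 + 3*2*2 = 18 = |G|.

Explanation: General theorem: in the regular representation of a finite group G, each irreducible appears with multiplicity equal to its dimension. Check: dim(rho_reg) = sum d_i^2 = 1 + 1 + 1 + 1 + 1 + 1 + 4 + 4 + 4 = 18 = |G|.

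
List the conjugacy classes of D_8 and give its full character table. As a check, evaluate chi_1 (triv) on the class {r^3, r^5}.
Conjugacy classes: {e} of size 1, {r^4} of size 1, {r^1, r^7} of size 2, {r^2, r^6} of size 2, {r^3, r^5} of size 2, {s, sr^2, ...} of size 4, {sr, sr^3, ...} of size 4.
Character table:
  irrep \ class              {e} (size 1)  {r^4} (size 1)  {r^1, r^7} (size 2)  {r^2, r^6} (size 2)  {r^3, r^5} (size 2)  {s, sr^2, ...} (size 4)  {sr, sr^3, ...} (size 4)
  chi_1 (triv)               1             1               1                    1                    1                    1                        1                       
  chi_2 (sign: r->1, s->-1)  1             1               1                    1                    1                    -1                       -1                      
  chi_3 (r->-1, s->1)        1             1               -1                   1                    -1                   1                        -1                      
  chi_4 (r->-1, s->-1)       1             1               -1                   1                    -1                   -1                       1                       
  chi_5 (2d, j=1)            2             -2              sqrt(2)              0                    -sqrt(2)             0                        0                       
  chi_6 (2d, j=2)            2             2               0                    -2                   0                    0                        0                       
  chi_7 (2d, j=3)            2             -2              -sqrt(2)             0                    sqrt(2)              0                        0                       

Spot check: chi_1 (triv) on {r^3, r^5} = 1.

Details: D_8 has order 2*8 = 16 with 7 conjugacy classes, hence 7 irreducibles. Sum of squared dims 1 + 1 + 1 + 1 + 4 + 4 + 4 = 16 = |G|. Linear characters come from the abelianisation; the 2-dimensional irreps have character r^k -> 2*cos(2*pi*j*k/8), reflections -> 0.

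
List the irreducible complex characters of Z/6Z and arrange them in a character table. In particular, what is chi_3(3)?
Character table of Z/6Z (irreps indexed chi_0,...,chi_5 with chi_k(m) = zeta_6^(k*m), zeta_6 = exp(2*pi*i/6)):
  irrep \ class  {0} (size 1)  {1} (size 1)    {2} (size 1)    {3} (size 1)  {4} (size 1)    {5} (size 1)  
  chi_0          1             1               1               1             1               1             
  chi_1          1             exp(I*pi/3)     exp(2*I*pi/3)   -1            exp(-2*I*pi/3)  exp(-I*pi/3)  
  chi_2          1             exp(2*I*pi/3)   exp(-2*I*pi/3)  1             exp(2*I*pi/3)   exp(-2*I*pi/3)
  chi_3          1             -1              1               -1            1               -1            
  chi_4          1             exp(-2*I*pi/3)  exp(2*I*pi/3)   1             exp(-2*I*pi/3)  exp(2*I*pi/3) 
  chi_5          1             exp(-I*pi/3)    exp(-2*I*pi/3)  -1            exp(2*I*pi/3)   exp(I*pi/3)   

Spot check: chi_3(3) = zeta_6^(3*3) = zeta_6^9 = -1.

Z/6Z is abelian, so all 6 irreducible complex representations are 1-dimensional. They are given by chi_k(m) = zeta_6^(k*m) for k = 0,...,5. Row orthogonality: sum_m chi_k(m) conj(chi_l(m)) = 6 * [k = l].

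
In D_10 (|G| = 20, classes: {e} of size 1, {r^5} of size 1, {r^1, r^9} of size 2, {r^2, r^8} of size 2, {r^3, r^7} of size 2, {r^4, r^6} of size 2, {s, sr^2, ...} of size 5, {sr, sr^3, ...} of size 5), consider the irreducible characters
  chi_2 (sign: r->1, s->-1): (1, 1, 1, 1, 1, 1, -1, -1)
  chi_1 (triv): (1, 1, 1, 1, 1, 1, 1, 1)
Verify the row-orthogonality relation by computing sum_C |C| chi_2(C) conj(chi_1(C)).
Sum = 0; so <chi_2, chi_1> = 0 (distinct irreducibles are orthogonal).

Argument: Compute term by term over conjugacy classes (|C| * chi_2(C) * conj(chi_1(C))):
  1*(1)*conj(1) + 1*(1)*conj(1) + 2*(1)*conj(1) + 2*(1)*conj(1) + 2*(1)*conj(1) + 2*(1)*conj(1) + 5*(-1)*conj(1) + 5*(-1)*conj(1)
  = (1) + (1) + (2) + (2) + (2) + (2) + (-5) + (-5)
  = 0.
Dividing by |G| = 20 gives 0/20 = 0, matching the row-orthogonality relation <chi_2, chi_1> = [chi_2 = chi_1].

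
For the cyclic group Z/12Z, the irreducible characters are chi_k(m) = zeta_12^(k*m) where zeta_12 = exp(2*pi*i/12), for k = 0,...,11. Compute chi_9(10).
chi_9(10) = zeta_12^90 = -1

Justification: chi_9(10) = zeta_12^(9*10) = zeta_12^90. Since zeta_12^12 = 1, this equals zeta_12^6 = exp(2*pi*i*6/12) = -1.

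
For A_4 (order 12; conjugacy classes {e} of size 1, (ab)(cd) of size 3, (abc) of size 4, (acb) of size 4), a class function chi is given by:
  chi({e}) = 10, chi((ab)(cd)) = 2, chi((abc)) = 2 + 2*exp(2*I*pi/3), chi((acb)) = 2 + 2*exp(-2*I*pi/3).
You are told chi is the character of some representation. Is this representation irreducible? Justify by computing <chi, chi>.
Not irreducible (reducible): <chi, chi> = 12 > 1.

Explanation: <chi, chi> = (1/|G|) sum_C |C| * |chi(C)|^2 = (1/12)[1*|10|^2 + 3*|2|^2 + 4*|2 + 2*exp(2*I*pi/3)|^2 + 4*|2 + 2*exp(-2*I*pi/3)|^2]
  = (1/12)[(100) + (12) + (16) + (16)] = 144/12 = 12.
(Exp terms are combined using exp(i*s)*conj(exp(i*t)) = exp(i*(s-t)), and sums of them are collapsed using the identity that for every m > 1 the m distinct m-th roots of unity sum to 0, e.g. 1 + exp(2*I*pi/3) + exp(-2*I*pi/3) = 0.)
A character is irreducible iff <chi, chi> = 1, so this representation is reducible.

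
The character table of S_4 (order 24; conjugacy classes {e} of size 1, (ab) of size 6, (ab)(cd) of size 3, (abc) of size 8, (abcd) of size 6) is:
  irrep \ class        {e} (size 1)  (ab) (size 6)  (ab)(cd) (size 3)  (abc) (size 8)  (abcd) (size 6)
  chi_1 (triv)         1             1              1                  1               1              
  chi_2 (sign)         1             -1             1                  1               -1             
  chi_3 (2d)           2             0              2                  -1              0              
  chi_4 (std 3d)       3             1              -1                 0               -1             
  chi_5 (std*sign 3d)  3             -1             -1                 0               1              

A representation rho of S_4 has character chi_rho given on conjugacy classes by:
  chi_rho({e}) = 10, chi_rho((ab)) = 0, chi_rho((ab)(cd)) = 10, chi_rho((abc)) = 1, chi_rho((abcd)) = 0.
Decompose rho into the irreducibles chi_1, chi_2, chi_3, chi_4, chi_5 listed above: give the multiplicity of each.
Multiplicities: chi_1: 2, chi_2: 2, chi_3: 3, chi_4: 0, chi_5: 0.

Derivation: Use <chi_rho, chi> = (1/|G|) sum_C |C| * chi_rho(C) * conj(chi(C)) with |G| = 24 for each irreducible chi in the table:
  <chi_rho, chi_1> = (1/24)[1*(10)*conj(1) + 6*(0)*conj(1) + 3*(10)*conj(1) + 8*(1)*conj(1) + 6*(0)*conj(1)]
      = (1/24)[(10) + (0) + (30) + (8) + (0)] = 48/24 = 2
  <chi_rho, chi_2> = (1/24)[1*(10)*conj(1) + 6*(0)*conj(-1) + 3*(10)*conj(1) + 8*(1)*conj(1) + 6*(0)*conj(-1)]
      = (1/24)[(10) + (0) + (30) + (8) + (0)] = 48/24 = 2
  <chi_rho, chi_3> = (1/24)[1*(10)*conj(2) + 6*(0)*conj(0) + 3*(10)*conj(2) + 8*(1)*conj(-1) + 6*(0)*conj(0)]
      = (1/24)[(20) + (0) + (60) + (-8) + (0)] = 72/24 = 3
  <chi_rho, chi_4> = (1/24)[1*(10)*conj(3) + 6*(0)*conj(1) + 3*(10)*conj(-1) + 8*(1)*conj(0) + 6*(0)*conj(-1)]
      = (1/24)[(30) + (0) + (-30) + (0) + (0)] = 0/24 = 0
  <chi_rho, chi_5> = (1/24)[1*(10)*conj(3) + 6*(0)*conj(-1) + 3*(10)*conj(-1) + 8*(1)*conj(0) + 6*(0)*conj(1)]
      = (1/24)[(30) + (0) + (-30) + (0) + (0)] = 0/24 = 0
Dimension check: dim(rho) = sum (mult * dim) = 2*1 + 2*1 + 3*2 + 0*3 + 0*3 = 10 = chi_rho(e) = 10.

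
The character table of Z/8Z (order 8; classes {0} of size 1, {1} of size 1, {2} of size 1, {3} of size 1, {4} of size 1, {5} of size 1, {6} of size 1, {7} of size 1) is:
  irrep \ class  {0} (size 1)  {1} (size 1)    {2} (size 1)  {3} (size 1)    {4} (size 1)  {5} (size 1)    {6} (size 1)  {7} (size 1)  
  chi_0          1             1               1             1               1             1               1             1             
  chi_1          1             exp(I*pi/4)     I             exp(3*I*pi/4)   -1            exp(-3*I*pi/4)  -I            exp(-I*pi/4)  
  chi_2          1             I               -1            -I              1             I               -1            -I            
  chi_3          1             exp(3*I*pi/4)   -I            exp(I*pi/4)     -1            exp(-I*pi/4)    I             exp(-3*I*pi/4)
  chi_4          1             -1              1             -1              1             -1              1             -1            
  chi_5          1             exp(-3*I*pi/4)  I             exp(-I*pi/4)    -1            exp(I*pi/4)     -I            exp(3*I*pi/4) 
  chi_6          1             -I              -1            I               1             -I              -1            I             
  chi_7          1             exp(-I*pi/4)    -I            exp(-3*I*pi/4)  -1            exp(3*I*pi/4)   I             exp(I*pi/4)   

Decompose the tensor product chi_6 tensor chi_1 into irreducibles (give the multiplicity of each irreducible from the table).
chi_6 tensor chi_1 = chi_7 (all other irreducibles have multiplicity 0).

Justification: The character of a tensor product is the pointwise product (chi_6 * chi_1)(C) = chi_6(C) * chi_1(C):
  {0}: (1)*(1), {1}: (-I)*(exp(I*pi/4)), {2}: (-1)*(I), {3}: (I)*(exp(3*I*pi/4)), {4}: (1)*(-1), {5}: (-I)*(exp(-3*I*pi/4)), {6}: (-1)*(-I), {7}: (I)*(exp(-I*pi/4))
so (chi_6 * chi_1) takes values
  {0} -> 1, {1} -> -exp(3*I*pi/4), {2} -> -I, {3} -> exp(-3*I*pi/4), {4} -> -1, {5} -> -exp(-I*pi/4), {6} -> I, {7} -> exp(I*pi/4).
Now take the inner product of this character with each irreducible chi from the table, <chi_6*chi_1, chi> = (1/8) sum_C |C| (chi_6*chi_1)(C) conj(chi(C)):
  <chi_6*chi_1, chi_0> = (1/8)[1*(1)*conj(1) + 1*(-exp(3*I*pi/4))*conj(1) + 1*(-I)*conj(1) + 1*(exp(-3*I*pi/4))*conj(1) + 1*(-1)*conj(1) + 1*(-exp(-I*pi/4))*conj(1) + 1*(I)*conj(1) + 1*(exp(I*pi/4))*conj(1)]
      = (1/8)[(1) + (-exp(3*I*pi/4)) + (-I) + (exp(-3*I*pi/4)) + (-1) + (-exp(-I*pi/4)) + (I) + (exp(I*pi/4))] = 0/8 = 0
  <chi_6*chi_1, chi_1> = (1/8)[1*(1)*conj(1) + 1*(-exp(3*I*pi/4))*conj(exp(I*pi/4)) + 1*(-I)*conj(I) + 1*(exp(-3*I*pi/4))*conj(exp(3*I*pi/4)) + 1*(-1)*conj(-1) + 1*(-exp(-I*pi/4))*conj(exp(-3*I*pi/4)) + 1*(I)*conj(-I) + 1*(exp(I*pi/4))*conj(exp(-I*pi/4))]
      = (1/8)[(1) + (-I) + (-1) + (I) + (1) + (-I) + (-1) + (I)] = 0/8 = 0
  <chi_6*chi_1, chi_2> = (1/8)[1*(1)*conj(1) + 1*(-exp(3*I*pi/4))*conj(I) + 1*(-I)*conj(-1) + 1*(exp(-3*I*pi/4))*conj(-I) + 1*(-1)*conj(1) + 1*(-exp(-I*pi/4))*conj(I) + 1*(I)*conj(-1) + 1*(exp(I*pi/4))*conj(-I)]
      = (1/8)[(1) + (exp(-3*I*pi/4)) + (I) + (exp(-I*pi/4)) + (-1) + (exp(I*pi/4)) + (-I) + (exp(3*I*pi/4))] = 0/8 = 0
  <chi_6*chi_1, chi_3> = (1/8)[1*(1)*conj(1) + 1*(-exp(3*I*pi/4))*conj(exp(3*I*pi/4)) + 1*(-I)*conj(-I) + 1*(exp(-3*I*pi/4))*conj(exp(I*pi/4)) + 1*(-1)*conj(-1) + 1*(-exp(-I*pi/4))*conj(exp(-I*pi/4)) + 1*(I)*conj(I) + 1*(exp(I*pi/4))*conj(exp(-3*I*pi/4))]
      = (1/8)[(1) + (-1) + (1) + (-1) + (1) + (-1) + (1) + (-1)] = 0/8 = 0
  <chi_6*chi_1, chi_4> = (1/8)[1*(1)*conj(1) + 1*(-exp(3*I*pi/4))*conj(-1) + 1*(-I)*conj(1) + 1*(exp(-3*I*pi/4))*conj(-1) + 1*(-1)*conj(1) + 1*(-exp(-I*pi/4))*conj(-1) + 1*(I)*conj(1) + 1*(exp(I*pi/4))*conj(-1)]
      = (1/8)[(1) + (exp(3*I*pi/4)) + (-I) + (-exp(-3*I*pi/4)) + (-1) + (exp(-I*pi/4)) + (I) + (-exp(I*pi/4))] = 0/8 = 0
  <chi_6*chi_1, chi_5> = (1/8)[1*(1)*conj(1) + 1*(-exp(3*I*pi/4))*conj(exp(-3*I*pi/4)) + 1*(-I)*conj(I) + 1*(exp(-3*I*pi/4))*conj(exp(-I*pi/4)) + 1*(-1)*conj(-1) + 1*(-exp(-I*pi/4))*conj(exp(I*pi/4)) + 1*(I)*conj(-I) + 1*(exp(I*pi/4))*conj(exp(3*I*pi/4))]
      = (1/8)[(1) + (I) + (-1) + (-I) + (1) + (I) + (-1) + (-I)] = 0/8 = 0
  <chi_6*chi_1, chi_6> = (1/8)[1*(1)*conj(1) + 1*(-exp(3*I*pi/4))*conj(-I) + 1*(-I)*conj(-1) + 1*(exp(-3*I*pi/4))*conj(I) + 1*(-1)*conj(1) + 1*(-exp(-I*pi/4))*conj(-I) + 1*(I)*conj(-1) + 1*(exp(I*pi/4))*conj(I)]
      = (1/8)[(1) + (-exp(-3*I*pi/4)) + (I) + (-exp(-I*pi/4)) + (-1) + (-exp(I*pi/4)) + (-I) + (-exp(3*I*pi/4))] = 0/8 = 0
  <chi_6*chi_1, chi_7> = (1/8)[1*(1)*conj(1) + 1*(-exp(3*I*pi/4))*conj(exp(-I*pi/4)) + 1*(-I)*conj(-I) + 1*(exp(-3*I*pi/4))*conj(exp(-3*I*pi/4)) + 1*(-1)*conj(-1) + 1*(-exp(-I*pi/4))*conj(exp(3*I*pi/4)) + 1*(I)*conj(I) + 1*(exp(I*pi/4))*conj(exp(I*pi/4))]
      = (1/8)[(1) + (1) + (1) + (1) + (1) + (1) + (1) + (1)] = 8/8 = 1
(Exp terms are combined using exp(i*s)*conj(exp(i*t)) = exp(i*(s-t)), and sums of them are collapsed using the identity that for every m > 1 the m distinct m-th roots of unity sum to 0, e.g. 1 + exp(2*I*pi/3) + exp(-2*I*pi/3) = 0.)
Hence the multiplicities are chi_7: 1. Dimension check: dim(chi_6)*dim(chi_1) = 1*1 = 1 and sum (mult * dim) = 1*1 = 1.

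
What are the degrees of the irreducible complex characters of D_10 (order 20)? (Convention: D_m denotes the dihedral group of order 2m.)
Dimensions: 1, 1, 1, 1, 2, 2, 2, 2

Why: There are 8 irreducibles (= number of conjugacy classes). Their dimensions d_i satisfy sum d_i^2 = |G| = 20: 1 + 1 + 1 + 1 + 4 + 4 + 4 + 4 = 20.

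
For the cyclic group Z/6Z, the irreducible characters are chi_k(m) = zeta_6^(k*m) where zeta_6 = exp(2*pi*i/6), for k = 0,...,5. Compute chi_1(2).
chi_1(2) = zeta_6^2 = exp(2*I*pi/3)

Derivation: chi_1(2) = zeta_6^(1*2) = zeta_6^2. Since zeta_6^6 = 1, this equals zeta_6^2 = exp(2*pi*i*2/6) = exp(2*I*pi/3).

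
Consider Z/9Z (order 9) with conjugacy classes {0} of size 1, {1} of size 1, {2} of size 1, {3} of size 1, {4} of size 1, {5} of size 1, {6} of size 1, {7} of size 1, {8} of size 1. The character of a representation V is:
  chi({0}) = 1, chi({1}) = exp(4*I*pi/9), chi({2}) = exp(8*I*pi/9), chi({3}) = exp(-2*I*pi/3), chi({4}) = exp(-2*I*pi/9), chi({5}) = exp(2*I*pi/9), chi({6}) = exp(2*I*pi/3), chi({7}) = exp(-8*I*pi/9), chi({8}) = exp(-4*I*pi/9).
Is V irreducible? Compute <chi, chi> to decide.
Irreducible: <chi, chi> = 1.

Argument: <chi, chi> = (1/|G|) sum_C |C| * |chi(C)|^2 = (1/9)[1*|1|^2 + 1*|exp(4*I*pi/9)|^2 + 1*|exp(8*I*pi/9)|^2 + 1*|exp(-2*I*pi/3)|^2 + 1*|exp(-2*I*pi/9)|^2 + 1*|exp(2*I*pi/9)|^2 + 1*|exp(2*I*pi/3)|^2 + 1*|exp(-8*I*pi/9)|^2 + 1*|exp(-4*I*pi/9)|^2]
  = (1/9)[(1) + (1) + (1) + (1) + (1) + (1) + (1) + (1) + (1)] = 9/9 = 1.
(Exp terms are combined using exp(i*s)*conj(exp(i*t)) = exp(i*(s-t)), and sums of them are collapsed using the identity that for every m > 1 the m distinct m-th roots of unity sum to 0, e.g. 1 + exp(2*I*pi/3) + exp(-2*I*pi/3) = 0.)
A character is irreducible iff <chi, chi> = 1, so this representation is irreducible.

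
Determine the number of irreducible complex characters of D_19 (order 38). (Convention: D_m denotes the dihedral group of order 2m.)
11

Argument: The number of irreducible complex representations of a finite group equals its number of conjugacy classes. D_19 has 11 conjugacy classes ((n+3)/2 for n odd), so D_19 (order 38) has exactly 11 irreducible complex representations.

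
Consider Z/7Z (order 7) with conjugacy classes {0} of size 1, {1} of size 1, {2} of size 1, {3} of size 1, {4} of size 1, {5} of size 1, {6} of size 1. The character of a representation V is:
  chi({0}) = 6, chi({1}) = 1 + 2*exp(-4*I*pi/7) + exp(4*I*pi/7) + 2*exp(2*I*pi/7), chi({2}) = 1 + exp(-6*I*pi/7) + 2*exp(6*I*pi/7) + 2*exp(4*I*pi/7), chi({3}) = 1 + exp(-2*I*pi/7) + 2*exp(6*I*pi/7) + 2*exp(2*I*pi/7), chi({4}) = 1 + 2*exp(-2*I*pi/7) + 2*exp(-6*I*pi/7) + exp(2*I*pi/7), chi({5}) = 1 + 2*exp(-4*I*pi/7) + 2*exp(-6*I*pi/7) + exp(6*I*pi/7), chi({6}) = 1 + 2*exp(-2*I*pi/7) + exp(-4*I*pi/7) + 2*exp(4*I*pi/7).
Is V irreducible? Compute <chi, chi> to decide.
Not irreducible (reducible): <chi, chi> = 10 > 1.

Why: <chi, chi> = (1/|G|) sum_C |C| * |chi(C)|^2 = (1/7)[1*|6|^2 + 1*|1 + 2*exp(-4*I*pi/7) + exp(4*I*pi/7) + 2*exp(2*I*pi/7)|^2 + 1*|1 + exp(-6*I*pi/7) + 2*exp(6*I*pi/7) + 2*exp(4*I*pi/7)|^2 + 1*|1 + exp(-2*I*pi/7) + 2*exp(6*I*pi/7) + 2*exp(2*I*pi/7)|^2 + 1*|1 + 2*exp(-2*I*pi/7) + 2*exp(-6*I*pi/7) + exp(2*I*pi/7)|^2 + 1*|1 + 2*exp(-4*I*pi/7) + 2*exp(-6*I*pi/7) + exp(6*I*pi/7)|^2 + 1*|1 + 2*exp(-2*I*pi/7) + exp(-4*I*pi/7) + 2*exp(4*I*pi/7)|^2]
  = (1/7)[(36) + (10 + 4*exp(-2*I*pi/7) + 3*exp(-4*I*pi/7) + 6*exp(-6*I*pi/7) + 6*exp(6*I*pi/7) + 3*exp(4*I*pi/7) + 4*exp(2*I*pi/7)) + (10 + 6*exp(-2*I*pi/7) + 4*exp(-4*I*pi/7) + 3*exp(-6*I*pi/7) + 3*exp(6*I*pi/7) + 4*exp(4*I*pi/7) + 6*exp(2*I*pi/7)) + (10 + 6*exp(-4*I*pi/7) + 3*exp(-2*I*pi/7) + 4*exp(-6*I*pi/7) + 4*exp(6*I*pi/7) + 3*exp(2*I*pi/7) + 6*exp(4*I*pi/7)) + (10 + 6*exp(-4*I*pi/7) + 3*exp(-2*I*pi/7) + 4*exp(-6*I*pi/7) + 4*exp(6*I*pi/7) + 3*exp(2*I*pi/7) + 6*exp(4*I*pi/7)) + (10 + 6*exp(-2*I*pi/7) + 4*exp(-4*I*pi/7) + 3*exp(-6*I*pi/7) + 3*exp(6*I*pi/7) + 4*exp(4*I*pi/7) + 6*exp(2*I*pi/7)) + (10 + 4*exp(-2*I*pi/7) + 3*exp(-4*I*pi/7) + 6*exp(-6*I*pi/7) + 6*exp(6*I*pi/7) + 3*exp(4*I*pi/7) + 4*exp(2*I*pi/7))] = 70/7 = 10.
(Exp terms are combined using exp(i*s)*conj(exp(i*t)) = exp(i*(s-t)), and sums of them are collapsed using the identity that for every m > 1 the m distinct m-th roots of unity sum to 0, e.g. 1 + exp(2*I*pi/3) + exp(-2*I*pi/3) = 0.)
A character is irreducible iff <chi, chi> = 1, so this representation is reducible.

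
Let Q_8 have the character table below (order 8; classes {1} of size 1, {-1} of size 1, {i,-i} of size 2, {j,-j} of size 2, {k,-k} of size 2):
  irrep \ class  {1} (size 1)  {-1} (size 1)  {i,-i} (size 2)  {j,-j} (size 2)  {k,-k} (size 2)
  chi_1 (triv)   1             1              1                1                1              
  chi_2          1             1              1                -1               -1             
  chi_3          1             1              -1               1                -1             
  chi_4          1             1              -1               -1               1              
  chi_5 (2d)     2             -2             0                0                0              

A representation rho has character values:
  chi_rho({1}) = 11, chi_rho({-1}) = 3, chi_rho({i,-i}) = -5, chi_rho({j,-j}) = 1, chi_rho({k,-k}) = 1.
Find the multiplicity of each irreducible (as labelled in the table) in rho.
Multiplicities: chi_1: 1, chi_2: 0, chi_3: 3, chi_4: 3, chi_5: 2.

Working: Use <chi_rho, chi> = (1/|G|) sum_C |C| * chi_rho(C) * conj(chi(C)) with |G| = 8 for each irreducible chi in the table:
  <chi_rho, chi_1> = (1/8)[1*(11)*conj(1) + 1*(3)*conj(1) + 2*(-5)*conj(1) + 2*(1)*conj(1) + 2*(1)*conj(1)]
      = (1/8)[(11) + (3) + (-10) + (2) + (2)] = 8/8 = 1
  <chi_rho, chi_2> = (1/8)[1*(11)*conj(1) + 1*(3)*conj(1) + 2*(-5)*conj(1) + 2*(1)*conj(-1) + 2*(1)*conj(-1)]
      = (1/8)[(11) + (3) + (-10) + (-2) + (-2)] = 0/8 = 0
  <chi_rho, chi_3> = (1/8)[1*(11)*conj(1) + 1*(3)*conj(1) + 2*(-5)*conj(-1) + 2*(1)*conj(1) + 2*(1)*conj(-1)]
      = (1/8)[(11) + (3) + (10) + (2) + (-2)] = 24/8 = 3
  <chi_rho, chi_4> = (1/8)[1*(11)*conj(1) + 1*(3)*conj(1) + 2*(-5)*conj(-1) + 2*(1)*conj(-1) + 2*(1)*conj(1)]
      = (1/8)[(11) + (3) + (10) + (-2) + (2)] = 24/8 = 3
  <chi_rho, chi_5> = (1/8)[1*(11)*conj(2) + 1*(3)*conj(-2) + 2*(-5)*conj(0) + 2*(1)*conj(0) + 2*(1)*conj(0)]
      = (1/8)[(22) + (-6) + (0) + (0) + (0)] = 16/8 = 2
Dimension check: dim(rho) = sum (mult * dim) = 1*1 + 0*1 + 3*1 + 3*1 + 2*2 = 11 = chi_rho(e) = 11.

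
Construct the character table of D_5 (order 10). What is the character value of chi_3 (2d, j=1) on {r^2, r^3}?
Conjugacy classes: {e} of size 1, {r^1, r^4} of size 2, {r^2, r^3} of size 2, {s, sr, ..., sr^4} of size 5.
Character table:
  irrep \ class              {e} (size 1)  {r^1, r^4} (size 2)  {r^2, r^3} (size 2)  {s, sr, ..., sr^4} (size 5)
  chi_1 (triv)               1             1                    1                    1                          
  chi_2 (sign: r->1, s->-1)  1             1                    1                    -1                         
  chi_3 (2d, j=1)            2             -1/2 + sqrt(5)/2     -sqrt(5)/2 - 1/2     0                          
  chi_4 (2d, j=2)            2             -sqrt(5)/2 - 1/2     -1/2 + sqrt(5)/2     0                          

Spot check: chi_3 (2d, j=1) on {r^2, r^3} = -sqrt(5)/2 - 1/2.

Derivation: D_5 has order 2*5 = 10 with 4 conjugacy classes, hence 4 irreducibles. Sum of squared dims 1 + 1 + 4 + 4 = 10 = |G|. Linear characters come from the abelianisation; the 2-dimensional irreps have character r^k -> 2*cos(2*pi*j*k/5), reflections -> 0.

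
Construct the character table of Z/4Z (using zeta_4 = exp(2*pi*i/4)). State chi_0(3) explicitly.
Character table of Z/4Z (irreps indexed chi_0,...,chi_3 with chi_k(m) = zeta_4^(k*m), zeta_4 = exp(2*pi*i/4)):
  irrep \ class  {0} (size 1)  {1} (size 1)  {2} (size 1)  {3} (size 1)
  chi_0          1             1             1             1           
  chi_1          1             I             -1            -I          
  chi_2          1             -1            1             -1          
  chi_3          1             -I            -1            I           

Spot check: chi_0(3) = zeta_4^(0*3) = zeta_4^0 = 1.

Justification: Z/4Z is abelian, so all 4 irreducible complex representations are 1-dimensional. They are given by chi_k(m) = zeta_4^(k*m) for k = 0,...,3. Row orthogonality: sum_m chi_k(m) conj(chi_l(m)) = 4 * [k = l].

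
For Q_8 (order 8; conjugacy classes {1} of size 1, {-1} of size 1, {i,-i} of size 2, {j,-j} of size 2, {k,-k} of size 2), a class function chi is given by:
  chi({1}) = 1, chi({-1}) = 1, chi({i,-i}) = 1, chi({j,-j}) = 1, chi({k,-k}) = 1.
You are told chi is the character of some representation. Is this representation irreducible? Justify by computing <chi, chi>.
Irreducible: <chi, chi> = 1.

Why: <chi, chi> = (1/|G|) sum_C |C| * |chi(C)|^2 = (1/8)[1*|1|^2 + 1*|1|^2 + 2*|1|^2 + 2*|1|^2 + 2*|1|^2]
  = (1/8)[(1) + (1) + (2) + (2) + (2)] = 8/8 = 1.
A character is irreducible iff <chi, chi> = 1, so this representation is irreducible.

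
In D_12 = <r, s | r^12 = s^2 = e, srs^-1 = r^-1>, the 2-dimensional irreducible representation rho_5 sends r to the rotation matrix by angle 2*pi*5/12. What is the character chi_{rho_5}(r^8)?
chi_{rho_5}(r^8) = 2*cos(2*pi*5*8/12) = -1

Proof sketch: rho_5(r^8) is rotation by angle 2*pi*5*8/12, whose trace is 2*cos(2*pi*5*8/12) = -1.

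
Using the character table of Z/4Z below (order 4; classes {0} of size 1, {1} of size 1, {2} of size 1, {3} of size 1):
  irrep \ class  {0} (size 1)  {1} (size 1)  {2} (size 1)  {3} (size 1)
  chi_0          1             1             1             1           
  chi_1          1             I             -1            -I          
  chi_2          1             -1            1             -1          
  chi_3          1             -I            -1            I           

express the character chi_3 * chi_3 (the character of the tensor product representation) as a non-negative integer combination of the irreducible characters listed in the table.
chi_3 tensor chi_3 = chi_2 (all other irreducibles have multiplicity 0).

Why: The character of a tensor product is the pointwise product (chi_3 * chi_3)(C) = chi_3(C) * chi_3(C):
  {0}: (1)*(1), {1}: (-I)*(-I), {2}: (-1)*(-1), {3}: (I)*(I)
so (chi_3 * chi_3) takes values
  {0} -> 1, {1} -> -1, {2} -> 1, {3} -> -1.
Now take the inner product of this character with each irreducible chi from the table, <chi_3*chi_3, chi> = (1/4) sum_C |C| (chi_3*chi_3)(C) conj(chi(C)):
  <chi_3*chi_3, chi_0> = (1/4)[1*(1)*conj(1) + 1*(-1)*conj(1) + 1*(1)*conj(1) + 1*(-1)*conj(1)]
      = (1/4)[(1) + (-1) + (1) + (-1)] = 0/4 = 0
  <chi_3*chi_3, chi_1> = (1/4)[1*(1)*conj(1) + 1*(-1)*conj(I) + 1*(1)*conj(-1) + 1*(-1)*conj(-I)]
      = (1/4)[(1) + (I) + (-1) + (-I)] = 0/4 = 0
  <chi_3*chi_3, chi_2> = (1/4)[1*(1)*conj(1) + 1*(-1)*conj(-1) + 1*(1)*conj(1) + 1*(-1)*conj(-1)]
      = (1/4)[(1) + (1) + (1) + (1)] = 4/4 = 1
  <chi_3*chi_3, chi_3> = (1/4)[1*(1)*conj(1) + 1*(-1)*conj(-I) + 1*(1)*conj(-1) + 1*(-1)*conj(I)]
      = (1/4)[(1) + (-I) + (-1) + (I)] = 0/4 = 0
(Exp terms are combined using exp(i*s)*conj(exp(i*t)) = exp(i*(s-t)), and sums of them are collapsed using the identity that for every m > 1 the m distinct m-th roots of unity sum to 0, e.g. 1 + exp(2*I*pi/3) + exp(-2*I*pi/3) = 0.)
Hence the multiplicities are chi_2: 1. Dimension check: dim(chi_3)*dim(chi_3) = 1*1 = 1 and sum (mult * dim) = 1*1 = 1.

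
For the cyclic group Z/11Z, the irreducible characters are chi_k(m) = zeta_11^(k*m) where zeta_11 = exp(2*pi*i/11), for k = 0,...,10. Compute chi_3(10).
chi_3(10) = zeta_11^30 = exp(-6*I*pi/11)

Justification: chi_3(10) = zeta_11^(3*10) = zeta_11^30. Since zeta_11^11 = 1, this equals zeta_11^8 = exp(2*pi*i*8/11) = exp(-6*I*pi/11).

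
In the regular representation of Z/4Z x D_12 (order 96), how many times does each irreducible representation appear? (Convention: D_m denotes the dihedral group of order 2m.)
Each irreducible V_i of dimension d_i appears with multiplicity d_i, i.e. rho_reg = (direct sum over all irreducibles V_i) d_i V_i. The irreducible dimensions for Z/4Z x D_12 are 1, 1, 1, 1, 1, 1, 1, 1, 1, 1, 1, 1, 1, 1, 1, 1, 2, 2, 2, 2, 2, 2, 2, 2, 2, 2, 2, 2, 2, 2, 2, 2, 2, 2, 2, 2: 16 irreducibles of dimension 1, each with multiplicity 1; 20 irreducibles of dimension 2, each with multiplicity 2. Total dimension 16*1*1 + 20*2*2 = 96 = |G|.

Derivation: General theorem: in the regular representation of a finite group G, each irreducible appears with multiplicity equal to its dimension. Check: dim(rho_reg) = sum d_i^2 = 1 + 1 + 1 + 1 + 1 + 1 + 1 + 1 + 1 + 1 + 1 + 1 + 1 + 1 + 1 + 1 + 4 + 4 + 4 + 4 + 4 + 4 + 4 + 4 + 4 + 4 + 4 + 4 + 4 + 4 + 4 + 4 + 4 + 4 + 4 + 4 = 96 = |G|.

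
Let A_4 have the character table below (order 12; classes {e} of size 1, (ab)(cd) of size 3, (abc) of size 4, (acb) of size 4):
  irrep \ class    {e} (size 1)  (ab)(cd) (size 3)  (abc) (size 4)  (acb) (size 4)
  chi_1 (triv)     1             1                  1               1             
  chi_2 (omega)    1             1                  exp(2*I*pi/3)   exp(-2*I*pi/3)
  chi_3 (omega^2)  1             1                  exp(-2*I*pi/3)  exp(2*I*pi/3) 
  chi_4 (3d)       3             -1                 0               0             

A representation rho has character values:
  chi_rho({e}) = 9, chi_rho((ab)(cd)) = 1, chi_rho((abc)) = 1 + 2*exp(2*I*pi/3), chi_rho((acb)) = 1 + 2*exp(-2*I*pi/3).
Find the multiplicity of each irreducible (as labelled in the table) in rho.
Multiplicities: chi_1: 1, chi_2: 2, chi_3: 0, chi_4: 2.

Reasoning: Use <chi_rho, chi> = (1/|G|) sum_C |C| * chi_rho(C) * conj(chi(C)) with |G| = 12 for each irreducible chi in the table:
  <chi_rho, chi_1> = (1/12)[1*(9)*conj(1) + 3*(1)*conj(1) + 4*(1 + 2*exp(2*I*pi/3))*conj(1) + 4*(1 + 2*exp(-2*I*pi/3))*conj(1)]
      = (1/12)[(9) + (3) + (4 + 8*exp(2*I*pi/3)) + (4 + 8*exp(-2*I*pi/3))] = 12/12 = 1
  <chi_rho, chi_2> = (1/12)[1*(9)*conj(1) + 3*(1)*conj(1) + 4*(1 + 2*exp(2*I*pi/3))*conj(exp(2*I*pi/3)) + 4*(1 + 2*exp(-2*I*pi/3))*conj(exp(-2*I*pi/3))]
      = (1/12)[(9) + (3) + (8 + 4*exp(-2*I*pi/3)) + (8 + 4*exp(2*I*pi/3))] = 24/12 = 2
  <chi_rho, chi_3> = (1/12)[1*(9)*conj(1) + 3*(1)*conj(1) + 4*(1 + 2*exp(2*I*pi/3))*conj(exp(-2*I*pi/3)) + 4*(1 + 2*exp(-2*I*pi/3))*conj(exp(2*I*pi/3))]
      = (1/12)[(9) + (3) + (8*exp(-2*I*pi/3) + 4*exp(2*I*pi/3)) + (4*exp(-2*I*pi/3) + 8*exp(2*I*pi/3))] = 0/12 = 0
  <chi_rho, chi_4> = (1/12)[1*(9)*conj(3) + 3*(1)*conj(-1) + 4*(1 + 2*exp(2*I*pi/3))*conj(0) + 4*(1 + 2*exp(-2*I*pi/3))*conj(0)]
      = (1/12)[(27) + (-3) + (0) + (0)] = 24/12 = 2
(Exp terms are combined using exp(i*s)*conj(exp(i*t)) = exp(i*(s-t)), and sums of them are collapsed using the identity that for every m > 1 the m distinct m-th roots of unity sum to 0, e.g. 1 + exp(2*I*pi/3) + exp(-2*I*pi/3) = 0.)
Dimension check: dim(rho) = sum (mult * dim) = 1*1 + 2*1 + 0*1 + 2*3 = 9 = chi_rho(e) = 9.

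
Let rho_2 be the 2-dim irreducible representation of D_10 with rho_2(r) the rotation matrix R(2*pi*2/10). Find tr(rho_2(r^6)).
chi_{rho_2}(r^6) = 2*cos(2*pi*2*6/10) = -1/2 + sqrt(5)/2

Proof sketch: rho_2(r^6) is rotation by angle 2*pi*2*6/10, whose trace is 2*cos(2*pi*2*6/10) = -1/2 + sqrt(5)/2.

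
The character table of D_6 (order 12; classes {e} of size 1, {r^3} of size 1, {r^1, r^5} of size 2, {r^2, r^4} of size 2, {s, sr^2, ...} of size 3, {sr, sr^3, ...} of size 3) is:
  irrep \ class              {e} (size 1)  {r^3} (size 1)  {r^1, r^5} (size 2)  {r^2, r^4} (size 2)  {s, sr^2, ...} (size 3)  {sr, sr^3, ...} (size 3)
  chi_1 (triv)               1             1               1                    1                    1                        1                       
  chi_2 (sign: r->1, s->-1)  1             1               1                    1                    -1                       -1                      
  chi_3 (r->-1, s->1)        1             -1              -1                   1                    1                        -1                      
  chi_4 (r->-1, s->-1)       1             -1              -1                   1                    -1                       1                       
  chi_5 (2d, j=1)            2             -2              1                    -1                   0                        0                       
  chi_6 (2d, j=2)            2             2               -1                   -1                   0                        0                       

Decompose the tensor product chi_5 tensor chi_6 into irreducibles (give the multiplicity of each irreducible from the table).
chi_5 tensor chi_6 = chi_3 + chi_4 + chi_5 (all other irreducibles have multiplicity 0).

Reasoning: The character of a tensor product is the pointwise product (chi_5 * chi_6)(C) = chi_5(C) * chi_6(C):
  {e}: (2)*(2), {r^3}: (-2)*(2), {r^1, r^5}: (1)*(-1), {r^2, r^4}: (-1)*(-1), {s, sr^2, ...}: (0)*(0), {sr, sr^3, ...}: (0)*(0)
so (chi_5 * chi_6) takes values
  {e} -> 4, {r^3} -> -4, {r^1, r^5} -> -1, {r^2, r^4} -> 1, {s, sr^2, ...} -> 0, {sr, sr^3, ...} -> 0.
Now take the inner product of this character with each irreducible chi from the table, <chi_5*chi_6, chi> = (1/12) sum_C |C| (chi_5*chi_6)(C) conj(chi(C)):
  <chi_5*chi_6, chi_1> = (1/12)[1*(4)*conj(1) + 1*(-4)*conj(1) + 2*(-1)*conj(1) + 2*(1)*conj(1) + 3*(0)*conj(1) + 3*(0)*conj(1)]
      = (1/12)[(4) + (-4) + (-2) + (2) + (0) + (0)] = 0/12 = 0
  <chi_5*chi_6, chi_2> = (1/12)[1*(4)*conj(1) + 1*(-4)*conj(1) + 2*(-1)*conj(1) + 2*(1)*conj(1) + 3*(0)*conj(-1) + 3*(0)*conj(-1)]
      = (1/12)[(4) + (-4) + (-2) + (2) + (0) + (0)] = 0/12 = 0
  <chi_5*chi_6, chi_3> = (1/12)[1*(4)*conj(1) + 1*(-4)*conj(-1) + 2*(-1)*conj(-1) + 2*(1)*conj(1) + 3*(0)*conj(1) + 3*(0)*conj(-1)]
      = (1/12)[(4) + (4) + (2) + (2) + (0) + (0)] = 12/12 = 1
  <chi_5*chi_6, chi_4> = (1/12)[1*(4)*conj(1) + 1*(-4)*conj(-1) + 2*(-1)*conj(-1) + 2*(1)*conj(1) + 3*(0)*conj(-1) + 3*(0)*conj(1)]
      = (1/12)[(4) + (4) + (2) + (2) + (0) + (0)] = 12/12 = 1
  <chi_5*chi_6, chi_5> = (1/12)[1*(4)*conj(2) + 1*(-4)*conj(-2) + 2*(-1)*conj(1) + 2*(1)*conj(-1) + 3*(0)*conj(0) + 3*(0)*conj(0)]
      = (1/12)[(8) + (8) + (-2) + (-2) + (0) + (0)] = 12/12 = 1
  <chi_5*chi_6, chi_6> = (1/12)[1*(4)*conj(2) + 1*(-4)*conj(2) + 2*(-1)*conj(-1) + 2*(1)*conj(-1) + 3*(0)*conj(0) + 3*(0)*conj(0)]
      = (1/12)[(8) + (-8) + (2) + (-2) + (0) + (0)] = 0/12 = 0
Hence the multiplicities are chi_3: 1, chi_4: 1, chi_5: 1. Dimension check: dim(chi_5)*dim(chi_6) = 2*2 = 4 and sum (mult * dim) = 1*1 + 1*1 + 1*2 = 4.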